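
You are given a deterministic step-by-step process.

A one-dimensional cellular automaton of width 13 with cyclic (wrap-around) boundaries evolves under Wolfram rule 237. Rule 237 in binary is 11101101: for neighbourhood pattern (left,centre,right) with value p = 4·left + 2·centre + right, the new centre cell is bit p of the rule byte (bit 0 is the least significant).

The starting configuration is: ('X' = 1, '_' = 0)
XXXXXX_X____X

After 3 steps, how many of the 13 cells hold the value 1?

13

[0] XXXXXX_X____X
[1] XXXXXXXX_XX_X
[2] XXXXXXXXXXXXX
[3] XXXXXXXXXXXXX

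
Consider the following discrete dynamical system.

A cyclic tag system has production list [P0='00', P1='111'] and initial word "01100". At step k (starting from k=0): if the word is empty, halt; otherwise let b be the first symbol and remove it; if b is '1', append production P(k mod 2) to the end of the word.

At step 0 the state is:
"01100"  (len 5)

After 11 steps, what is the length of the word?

9

t=0: "01100"  (len 5)
t=1: "1100"  (len 4)
t=2: "100111"  (len 6)
t=3: "0011100"  (len 7)
t=4: "011100"  (len 6)
t=5: "11100"  (len 5)
t=6: "1100111"  (len 7)
t=7: "10011100"  (len 8)
t=8: "0011100111"  (len 10)
t=9: "011100111"  (len 9)
t=10: "11100111"  (len 8)
t=11: "110011100"  (len 9)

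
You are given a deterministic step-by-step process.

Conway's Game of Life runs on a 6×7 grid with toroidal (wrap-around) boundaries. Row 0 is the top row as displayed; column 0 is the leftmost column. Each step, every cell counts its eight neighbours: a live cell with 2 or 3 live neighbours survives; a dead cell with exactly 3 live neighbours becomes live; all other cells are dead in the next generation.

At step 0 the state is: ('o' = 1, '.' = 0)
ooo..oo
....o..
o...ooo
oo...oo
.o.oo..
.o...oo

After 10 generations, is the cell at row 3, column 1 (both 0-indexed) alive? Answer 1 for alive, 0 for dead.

t=0: ooo..oo
....o..
o...ooo
oo...oo
.o.oo..
.o...oo
t=1: .oo.o..
...oo..
.o..o..
.ooo...
.o..o..
...o...
t=2: ..o.o..
.o..oo.
.o..o..
oo.oo..
.o..o..
.o.oo..
t=3: .oo....
.oo.oo.
.o.....
oo.ooo.
.o...o.
.o..oo.
t=4: o......
o..o...
......o
oo..ooo
.o.o...
oo..oo.
t=5: o...o..
o.....o
.o..o..
.oo.ooo
...o...
ooo.o.o
t=6: ...o...
oo...oo
.oooo..
ooo.oo.
.......
ooo.ooo
t=7: ...o...
oo...oo
.......
o...oo.
.......
ooooooo
t=8: ...o...
o.....o
.o..o..
.......
..o....
ooooooo
t=9: ...o...
o......
o......
.......
o.o.ooo
oo..ooo
t=10: .o..oo.
.......
.......
oo...o.
...oo..
.oo....

1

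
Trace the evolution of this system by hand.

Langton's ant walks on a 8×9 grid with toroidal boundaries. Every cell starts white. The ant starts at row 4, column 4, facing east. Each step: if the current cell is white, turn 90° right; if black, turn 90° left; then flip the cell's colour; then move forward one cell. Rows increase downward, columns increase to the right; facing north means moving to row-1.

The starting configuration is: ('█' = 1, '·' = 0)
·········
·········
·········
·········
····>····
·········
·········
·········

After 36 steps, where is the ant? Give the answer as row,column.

4,0

gen 0: ·········
·········
·········
·········
····>····
·········
·········
·········
gen 1: ·········
·········
·········
·········
····█····
····v····
·········
·········
gen 2: ·········
·········
·········
·········
····█····
···<█····
·········
·········
gen 3: ·········
·········
·········
·········
···^█····
···██····
·········
·········
gen 4: ·········
·········
·········
·········
···█>····
···██····
·········
·········
gen 5: ·········
·········
·········
····^····
···█·····
···██····
·········
·········
gen 6: ·········
·········
·········
····█>···
···█·····
···██····
·········
·········
gen 7: ·········
·········
·········
····██···
···█·v···
···██····
·········
·········
gen 8: ·········
·········
·········
····██···
···█<█···
···██····
·········
·········
gen 9: ·········
·········
·········
····^█···
···███···
···██····
·········
·········
gen 10: ·········
·········
·········
···<·█···
···███···
···██····
·········
·········
gen 11: ·········
·········
···^·····
···█·█···
···███···
···██····
·········
·········
gen 12: ·········
·········
···█>····
···█·█···
···███···
···██····
·········
·········
gen 13: ·········
·········
···██····
···█v█···
···███···
···██····
·········
·········
gen 14: ·········
·········
···██····
···<██···
···███···
···██····
·········
·········
gen 15: ·········
·········
···██····
····██···
···v██···
···██····
·········
·········
gen 16: ·········
·········
···██····
····██···
····>█···
···██····
·········
·········
gen 17: ·········
·········
···██····
····^█···
·····█···
···██····
·········
·········
gen 18: ·········
·········
···██····
···<·█···
·····█···
···██····
·········
·········
gen 19: ·········
·········
···^█····
···█·█···
·····█···
···██····
·········
·········
gen 20: ·········
·········
··<·█····
···█·█···
·····█···
···██····
·········
·········
gen 21: ·········
··^······
··█·█····
···█·█···
·····█···
···██····
·········
·········
gen 22: ·········
··█>·····
··█·█····
···█·█···
·····█···
···██····
·········
·········
gen 23: ·········
··██·····
··█v█····
···█·█···
·····█···
···██····
·········
·········
gen 24: ·········
··██·····
··<██····
···█·█···
·····█···
···██····
·········
·········
gen 25: ·········
··██·····
···██····
··v█·█···
·····█···
···██····
·········
·········
gen 26: ·········
··██·····
···██····
·<██·█···
·····█···
···██····
·········
·········
gen 27: ·········
··██·····
·^·██····
·███·█···
·····█···
···██····
·········
·········
gen 28: ·········
··██·····
·█>██····
·███·█···
·····█···
···██····
·········
·········
gen 29: ·········
··██·····
·████····
·█v█·█···
·····█···
···██····
·········
·········
gen 30: ·········
··██·····
·████····
·█·>·█···
·····█···
···██····
·········
·········
gen 31: ·········
··██·····
·██^█····
·█···█···
·····█···
···██····
·········
·········
gen 32: ·········
··██·····
·█<·█····
·█···█···
·····█···
···██····
·········
·········
gen 33: ·········
··██·····
·█··█····
·█v··█···
·····█···
···██····
·········
·········
gen 34: ·········
··██·····
·█··█····
·<█··█···
·····█···
···██····
·········
·········
gen 35: ·········
··██·····
·█··█····
··█··█···
·v···█···
···██····
·········
·········
gen 36: ·········
··██·····
·█··█····
··█··█···
<█···█···
···██····
·········
·········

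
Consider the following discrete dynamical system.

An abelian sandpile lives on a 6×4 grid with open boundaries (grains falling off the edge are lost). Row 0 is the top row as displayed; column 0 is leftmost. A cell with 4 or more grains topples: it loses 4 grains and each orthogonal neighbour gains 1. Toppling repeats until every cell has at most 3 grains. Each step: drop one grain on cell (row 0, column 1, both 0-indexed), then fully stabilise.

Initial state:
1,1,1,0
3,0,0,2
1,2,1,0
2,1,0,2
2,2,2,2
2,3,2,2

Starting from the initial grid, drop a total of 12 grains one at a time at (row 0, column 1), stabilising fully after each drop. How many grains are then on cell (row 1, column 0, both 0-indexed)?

1

gen 0: 1,1,1,0
3,0,0,2
1,2,1,0
2,1,0,2
2,2,2,2
2,3,2,2
gen 1: 1,2,1,0
3,0,0,2
1,2,1,0
2,1,0,2
2,2,2,2
2,3,2,2
gen 2: 1,3,1,0
3,0,0,2
1,2,1,0
2,1,0,2
2,2,2,2
2,3,2,2
gen 3: 2,0,2,0
3,1,0,2
1,2,1,0
2,1,0,2
2,2,2,2
2,3,2,2
gen 4: 2,1,2,0
3,1,0,2
1,2,1,0
2,1,0,2
2,2,2,2
2,3,2,2
gen 5: 2,2,2,0
3,1,0,2
1,2,1,0
2,1,0,2
2,2,2,2
2,3,2,2
gen 6: 2,3,2,0
3,1,0,2
1,2,1,0
2,1,0,2
2,2,2,2
2,3,2,2
gen 7: 3,0,3,0
3,2,0,2
1,2,1,0
2,1,0,2
2,2,2,2
2,3,2,2
gen 8: 3,1,3,0
3,2,0,2
1,2,1,0
2,1,0,2
2,2,2,2
2,3,2,2
gen 9: 3,2,3,0
3,2,0,2
1,2,1,0
2,1,0,2
2,2,2,2
2,3,2,2
gen 10: 3,3,3,0
3,2,0,2
1,2,1,0
2,1,0,2
2,2,2,2
2,3,2,2
gen 11: 1,3,0,1
1,0,2,2
2,3,1,0
2,1,0,2
2,2,2,2
2,3,2,2
gen 12: 2,0,1,1
1,1,2,2
2,3,1,0
2,1,0,2
2,2,2,2
2,3,2,2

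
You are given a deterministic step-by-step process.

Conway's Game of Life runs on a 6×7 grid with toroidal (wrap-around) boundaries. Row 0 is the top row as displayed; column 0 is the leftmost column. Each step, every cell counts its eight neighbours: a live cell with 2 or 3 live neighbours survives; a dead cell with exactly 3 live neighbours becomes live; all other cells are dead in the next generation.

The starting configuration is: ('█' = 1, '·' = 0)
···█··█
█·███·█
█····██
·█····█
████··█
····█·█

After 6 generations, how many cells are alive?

k=0  ···█··█
█·███·█
█····██
·█····█
████··█
····█·█
k=1  ··█···█
·████··
··███··
·······
·███··█
·█··█·█
k=2  ····█··
·█··██·
·█··█··
·█··█··
·███·█·
·█····█
k=3  █···█··
···███·
█████··
██··██·
·█·███·
██·███·
k=4  ███····
█····██
█······
·······
·······
██·····
k=5  ··█····
·······
█······
·······
·······
█·█····
k=6  ·█·····
·······
·······
·······
·······
·█·····

2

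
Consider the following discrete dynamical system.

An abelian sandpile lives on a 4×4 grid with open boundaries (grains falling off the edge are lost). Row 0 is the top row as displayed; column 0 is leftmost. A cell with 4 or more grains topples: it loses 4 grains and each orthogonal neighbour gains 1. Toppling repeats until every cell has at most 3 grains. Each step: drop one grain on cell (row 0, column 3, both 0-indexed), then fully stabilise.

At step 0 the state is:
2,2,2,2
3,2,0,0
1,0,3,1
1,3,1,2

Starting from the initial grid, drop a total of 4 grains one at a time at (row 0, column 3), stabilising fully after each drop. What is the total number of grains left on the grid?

[0] 2,2,2,2
3,2,0,0
1,0,3,1
1,3,1,2
[1] 2,2,2,3
3,2,0,0
1,0,3,1
1,3,1,2
[2] 2,2,3,0
3,2,0,1
1,0,3,1
1,3,1,2
[3] 2,2,3,1
3,2,0,1
1,0,3,1
1,3,1,2
[4] 2,2,3,2
3,2,0,1
1,0,3,1
1,3,1,2

27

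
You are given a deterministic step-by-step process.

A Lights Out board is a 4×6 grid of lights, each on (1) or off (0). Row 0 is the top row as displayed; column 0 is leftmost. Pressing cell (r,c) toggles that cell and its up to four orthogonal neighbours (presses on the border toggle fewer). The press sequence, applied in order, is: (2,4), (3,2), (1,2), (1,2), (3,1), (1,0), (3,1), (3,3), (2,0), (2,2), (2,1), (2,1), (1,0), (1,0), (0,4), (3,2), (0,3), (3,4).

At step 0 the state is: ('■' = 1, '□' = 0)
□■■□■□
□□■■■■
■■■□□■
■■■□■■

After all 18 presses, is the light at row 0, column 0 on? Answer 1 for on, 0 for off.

[0] □■■□■□
□□■■■■
■■■□□■
■■■□■■
[1] □■■□■□
□□■■□■
■■■■■□
■■■□□■
[2] □■■□■□
□□■■□■
■■□■■□
■□□■□■
[3] □■□□■□
□■□□□■
■■■■■□
■□□■□■
[4] □■■□■□
□□■■□■
■■□■■□
■□□■□■
[5] □■■□■□
□□■■□■
■□□■■□
□■■■□■
[6] ■■■□■□
■■■■□■
□□□■■□
□■■■□■
[7] ■■■□■□
■■■■□■
□■□■■□
■□□■□■
[8] ■■■□■□
■■■■□■
□■□□■□
■□■□■■
[9] ■■■□■□
□■■■□■
■□□□■□
□□■□■■
[10] ■■■□■□
□■□■□■
■■■■■□
□□□□■■
[11] ■■■□■□
□□□■□■
□□□■■□
□■□□■■
[12] ■■■□■□
□■□■□■
■■■■■□
□□□□■■
[13] □■■□■□
■□□■□■
□■■■■□
□□□□■■
[14] ■■■□■□
□■□■□■
■■■■■□
□□□□■■
[15] ■■■■□■
□■□■■■
■■■■■□
□□□□■■
[16] ■■■■□■
□■□■■■
■■□■■□
□■■■■■
[17] ■■□□■■
□■□□■■
■■□■■□
□■■■■■
[18] ■■□□■■
□■□□■■
■■□■□□
□■■□□□

1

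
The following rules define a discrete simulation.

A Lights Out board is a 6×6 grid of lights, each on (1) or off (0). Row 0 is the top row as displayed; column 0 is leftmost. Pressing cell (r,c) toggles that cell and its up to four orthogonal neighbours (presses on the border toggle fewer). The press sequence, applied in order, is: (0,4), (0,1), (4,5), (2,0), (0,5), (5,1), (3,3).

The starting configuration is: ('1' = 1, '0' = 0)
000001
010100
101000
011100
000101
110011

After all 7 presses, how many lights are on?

t=0: 000001
010100
101000
011100
000101
110011
t=1: 000110
010110
101000
011100
000101
110011
t=2: 111110
000110
101000
011100
000101
110011
t=3: 111110
000110
101000
011101
000110
110010
t=4: 111110
100110
011000
111101
000110
110010
t=5: 111101
100111
011000
111101
000110
110010
t=6: 111101
100111
011000
111101
010110
001010
t=7: 111101
100111
011100
110011
010010
001010

20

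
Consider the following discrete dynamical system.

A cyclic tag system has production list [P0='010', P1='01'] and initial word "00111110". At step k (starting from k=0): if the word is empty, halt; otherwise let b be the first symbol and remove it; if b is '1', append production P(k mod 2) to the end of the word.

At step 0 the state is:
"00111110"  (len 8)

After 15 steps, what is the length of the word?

14

t=0: "00111110"  (len 8)
t=1: "0111110"  (len 7)
t=2: "111110"  (len 6)
t=3: "11110010"  (len 8)
t=4: "111001001"  (len 9)
t=5: "11001001010"  (len 11)
t=6: "100100101001"  (len 12)
t=7: "00100101001010"  (len 14)
t=8: "0100101001010"  (len 13)
t=9: "100101001010"  (len 12)
t=10: "0010100101001"  (len 13)
t=11: "010100101001"  (len 12)
t=12: "10100101001"  (len 11)
t=13: "0100101001010"  (len 13)
t=14: "100101001010"  (len 12)
t=15: "00101001010010"  (len 14)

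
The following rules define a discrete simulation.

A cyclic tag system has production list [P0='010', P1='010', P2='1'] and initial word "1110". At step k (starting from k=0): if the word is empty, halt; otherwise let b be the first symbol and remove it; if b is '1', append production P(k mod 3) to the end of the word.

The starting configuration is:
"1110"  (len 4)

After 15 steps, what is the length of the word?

k=0  "1110"  (len 4)
k=1  "110010"  (len 6)
k=2  "10010010"  (len 8)
k=3  "00100101"  (len 8)
k=4  "0100101"  (len 7)
k=5  "100101"  (len 6)
k=6  "001011"  (len 6)
k=7  "01011"  (len 5)
k=8  "1011"  (len 4)
k=9  "0111"  (len 4)
k=10  "111"  (len 3)
k=11  "11010"  (len 5)
k=12  "10101"  (len 5)
k=13  "0101010"  (len 7)
k=14  "101010"  (len 6)
k=15  "010101"  (len 6)

6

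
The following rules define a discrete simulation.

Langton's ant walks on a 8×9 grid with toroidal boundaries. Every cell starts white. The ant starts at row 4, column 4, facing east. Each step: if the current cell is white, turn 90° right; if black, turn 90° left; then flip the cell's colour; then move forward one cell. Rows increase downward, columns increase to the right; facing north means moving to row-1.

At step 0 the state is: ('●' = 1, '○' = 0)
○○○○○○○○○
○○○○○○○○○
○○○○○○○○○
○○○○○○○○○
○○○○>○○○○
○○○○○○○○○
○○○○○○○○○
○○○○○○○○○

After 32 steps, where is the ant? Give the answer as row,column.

2,2

gen 0: ○○○○○○○○○
○○○○○○○○○
○○○○○○○○○
○○○○○○○○○
○○○○>○○○○
○○○○○○○○○
○○○○○○○○○
○○○○○○○○○
gen 1: ○○○○○○○○○
○○○○○○○○○
○○○○○○○○○
○○○○○○○○○
○○○○●○○○○
○○○○v○○○○
○○○○○○○○○
○○○○○○○○○
gen 2: ○○○○○○○○○
○○○○○○○○○
○○○○○○○○○
○○○○○○○○○
○○○○●○○○○
○○○<●○○○○
○○○○○○○○○
○○○○○○○○○
gen 3: ○○○○○○○○○
○○○○○○○○○
○○○○○○○○○
○○○○○○○○○
○○○^●○○○○
○○○●●○○○○
○○○○○○○○○
○○○○○○○○○
gen 4: ○○○○○○○○○
○○○○○○○○○
○○○○○○○○○
○○○○○○○○○
○○○●>○○○○
○○○●●○○○○
○○○○○○○○○
○○○○○○○○○
gen 5: ○○○○○○○○○
○○○○○○○○○
○○○○○○○○○
○○○○^○○○○
○○○●○○○○○
○○○●●○○○○
○○○○○○○○○
○○○○○○○○○
gen 6: ○○○○○○○○○
○○○○○○○○○
○○○○○○○○○
○○○○●>○○○
○○○●○○○○○
○○○●●○○○○
○○○○○○○○○
○○○○○○○○○
gen 7: ○○○○○○○○○
○○○○○○○○○
○○○○○○○○○
○○○○●●○○○
○○○●○v○○○
○○○●●○○○○
○○○○○○○○○
○○○○○○○○○
gen 8: ○○○○○○○○○
○○○○○○○○○
○○○○○○○○○
○○○○●●○○○
○○○●<●○○○
○○○●●○○○○
○○○○○○○○○
○○○○○○○○○
gen 9: ○○○○○○○○○
○○○○○○○○○
○○○○○○○○○
○○○○^●○○○
○○○●●●○○○
○○○●●○○○○
○○○○○○○○○
○○○○○○○○○
gen 10: ○○○○○○○○○
○○○○○○○○○
○○○○○○○○○
○○○<○●○○○
○○○●●●○○○
○○○●●○○○○
○○○○○○○○○
○○○○○○○○○
gen 11: ○○○○○○○○○
○○○○○○○○○
○○○^○○○○○
○○○●○●○○○
○○○●●●○○○
○○○●●○○○○
○○○○○○○○○
○○○○○○○○○
gen 12: ○○○○○○○○○
○○○○○○○○○
○○○●>○○○○
○○○●○●○○○
○○○●●●○○○
○○○●●○○○○
○○○○○○○○○
○○○○○○○○○
gen 13: ○○○○○○○○○
○○○○○○○○○
○○○●●○○○○
○○○●v●○○○
○○○●●●○○○
○○○●●○○○○
○○○○○○○○○
○○○○○○○○○
gen 14: ○○○○○○○○○
○○○○○○○○○
○○○●●○○○○
○○○<●●○○○
○○○●●●○○○
○○○●●○○○○
○○○○○○○○○
○○○○○○○○○
gen 15: ○○○○○○○○○
○○○○○○○○○
○○○●●○○○○
○○○○●●○○○
○○○v●●○○○
○○○●●○○○○
○○○○○○○○○
○○○○○○○○○
gen 16: ○○○○○○○○○
○○○○○○○○○
○○○●●○○○○
○○○○●●○○○
○○○○>●○○○
○○○●●○○○○
○○○○○○○○○
○○○○○○○○○
gen 17: ○○○○○○○○○
○○○○○○○○○
○○○●●○○○○
○○○○^●○○○
○○○○○●○○○
○○○●●○○○○
○○○○○○○○○
○○○○○○○○○
gen 18: ○○○○○○○○○
○○○○○○○○○
○○○●●○○○○
○○○<○●○○○
○○○○○●○○○
○○○●●○○○○
○○○○○○○○○
○○○○○○○○○
gen 19: ○○○○○○○○○
○○○○○○○○○
○○○^●○○○○
○○○●○●○○○
○○○○○●○○○
○○○●●○○○○
○○○○○○○○○
○○○○○○○○○
gen 20: ○○○○○○○○○
○○○○○○○○○
○○<○●○○○○
○○○●○●○○○
○○○○○●○○○
○○○●●○○○○
○○○○○○○○○
○○○○○○○○○
gen 21: ○○○○○○○○○
○○^○○○○○○
○○●○●○○○○
○○○●○●○○○
○○○○○●○○○
○○○●●○○○○
○○○○○○○○○
○○○○○○○○○
gen 22: ○○○○○○○○○
○○●>○○○○○
○○●○●○○○○
○○○●○●○○○
○○○○○●○○○
○○○●●○○○○
○○○○○○○○○
○○○○○○○○○
gen 23: ○○○○○○○○○
○○●●○○○○○
○○●v●○○○○
○○○●○●○○○
○○○○○●○○○
○○○●●○○○○
○○○○○○○○○
○○○○○○○○○
gen 24: ○○○○○○○○○
○○●●○○○○○
○○<●●○○○○
○○○●○●○○○
○○○○○●○○○
○○○●●○○○○
○○○○○○○○○
○○○○○○○○○
gen 25: ○○○○○○○○○
○○●●○○○○○
○○○●●○○○○
○○v●○●○○○
○○○○○●○○○
○○○●●○○○○
○○○○○○○○○
○○○○○○○○○
gen 26: ○○○○○○○○○
○○●●○○○○○
○○○●●○○○○
○<●●○●○○○
○○○○○●○○○
○○○●●○○○○
○○○○○○○○○
○○○○○○○○○
gen 27: ○○○○○○○○○
○○●●○○○○○
○^○●●○○○○
○●●●○●○○○
○○○○○●○○○
○○○●●○○○○
○○○○○○○○○
○○○○○○○○○
gen 28: ○○○○○○○○○
○○●●○○○○○
○●>●●○○○○
○●●●○●○○○
○○○○○●○○○
○○○●●○○○○
○○○○○○○○○
○○○○○○○○○
gen 29: ○○○○○○○○○
○○●●○○○○○
○●●●●○○○○
○●v●○●○○○
○○○○○●○○○
○○○●●○○○○
○○○○○○○○○
○○○○○○○○○
gen 30: ○○○○○○○○○
○○●●○○○○○
○●●●●○○○○
○●○>○●○○○
○○○○○●○○○
○○○●●○○○○
○○○○○○○○○
○○○○○○○○○
gen 31: ○○○○○○○○○
○○●●○○○○○
○●●^●○○○○
○●○○○●○○○
○○○○○●○○○
○○○●●○○○○
○○○○○○○○○
○○○○○○○○○
gen 32: ○○○○○○○○○
○○●●○○○○○
○●<○●○○○○
○●○○○●○○○
○○○○○●○○○
○○○●●○○○○
○○○○○○○○○
○○○○○○○○○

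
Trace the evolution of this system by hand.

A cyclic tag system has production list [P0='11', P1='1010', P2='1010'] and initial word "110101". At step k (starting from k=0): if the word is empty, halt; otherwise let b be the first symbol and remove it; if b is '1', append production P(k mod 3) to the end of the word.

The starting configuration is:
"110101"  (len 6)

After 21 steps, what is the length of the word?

step 0: "110101"  (len 6)
step 1: "1010111"  (len 7)
step 2: "0101111010"  (len 10)
step 3: "101111010"  (len 9)
step 4: "0111101011"  (len 10)
step 5: "111101011"  (len 9)
step 6: "111010111010"  (len 12)
step 7: "1101011101011"  (len 13)
step 8: "1010111010111010"  (len 16)
step 9: "0101110101110101010"  (len 19)
step 10: "101110101110101010"  (len 18)
step 11: "011101011101010101010"  (len 21)
step 12: "11101011101010101010"  (len 20)
step 13: "110101110101010101011"  (len 21)
step 14: "101011101010101010111010"  (len 24)
step 15: "010111010101010101110101010"  (len 27)
step 16: "10111010101010101110101010"  (len 26)
step 17: "01110101010101011101010101010"  (len 29)
step 18: "1110101010101011101010101010"  (len 28)
step 19: "11010101010101110101010101011"  (len 29)
step 20: "10101010101011101010101010111010"  (len 32)
step 21: "01010101010111010101010101110101010"  (len 35)

35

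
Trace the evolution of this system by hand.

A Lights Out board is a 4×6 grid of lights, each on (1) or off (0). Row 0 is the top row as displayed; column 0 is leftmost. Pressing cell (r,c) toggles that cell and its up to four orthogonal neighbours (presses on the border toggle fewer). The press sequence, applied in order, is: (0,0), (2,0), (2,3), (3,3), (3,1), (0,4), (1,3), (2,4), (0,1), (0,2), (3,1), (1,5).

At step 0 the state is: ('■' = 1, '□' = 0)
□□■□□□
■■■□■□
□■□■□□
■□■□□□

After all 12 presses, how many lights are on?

0) □□■□□□
■■■□■□
□■□■□□
■□■□□□
1) ■■■□□□
□■■□■□
□■□■□□
■□■□□□
2) ■■■□□□
■■■□■□
■□□■□□
□□■□□□
3) ■■■□□□
■■■■■□
■□■□■□
□□■■□□
4) ■■■□□□
■■■■■□
■□■■■□
□□□□■□
5) ■■■□□□
■■■■■□
■■■■■□
■■■□■□
6) ■■■■■■
■■■■□□
■■■■■□
■■■□■□
7) ■■■□■■
■■□□■□
■■■□■□
■■■□■□
8) ■■■□■■
■■□□□□
■■■■□■
■■■□□□
9) □□□□■■
■□□□□□
■■■■□■
■■■□□□
10) □■■■■■
■□■□□□
■■■■□■
■■■□□□
11) □■■■■■
■□■□□□
■□■■□■
□□□□□□
12) □■■■■□
■□■□■■
■□■■□□
□□□□□□

11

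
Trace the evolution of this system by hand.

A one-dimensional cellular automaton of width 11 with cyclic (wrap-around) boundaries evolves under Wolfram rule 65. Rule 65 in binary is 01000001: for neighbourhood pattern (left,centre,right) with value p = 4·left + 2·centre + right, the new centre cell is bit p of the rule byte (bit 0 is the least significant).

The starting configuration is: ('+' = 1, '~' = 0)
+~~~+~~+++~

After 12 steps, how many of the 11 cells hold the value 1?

4

[0] +~~~+~~+++~
[1] ~~+~~~~~~+~
[2] +~~~++++~~~
[3] ~~+~~~~+~+~
[4] +~~~++~~~~~
[5] ~~+~~+~+++~
[6] +~~~~~~~~+~
[7] ~~++++++~~~
[8] +~~~~~~+~++
[9] +~++++~~~~~
[10] ~~~~~+~+++~
[11] ++++~~~~~+~
[12] ~~~+~+++~~~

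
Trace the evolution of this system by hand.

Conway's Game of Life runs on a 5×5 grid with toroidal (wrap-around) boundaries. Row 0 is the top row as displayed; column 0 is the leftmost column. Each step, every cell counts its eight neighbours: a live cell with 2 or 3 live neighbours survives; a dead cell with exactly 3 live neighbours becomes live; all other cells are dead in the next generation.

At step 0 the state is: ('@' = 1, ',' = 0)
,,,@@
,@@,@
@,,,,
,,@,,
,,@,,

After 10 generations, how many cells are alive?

10

0) ,,,@@
,@@,@
@,,,,
,,@,,
,,@,,
1) @@,,@
,@@,@
@,@@,
,@,,,
,,@,,
2) ,,,,@
,,,,,
@,,@@
,@,@,
,,@,,
3) ,,,,,
@,,@,
@,@@@
@@,@,
,,@@,
4) ,,@@@
@@@@,
,,,,,
@,,,,
,@@@@
5) ,,,,,
@@,,,
@,@,@
@@@@@
,@,,,
6) @@,,,
@@,,@
,,,,,
,,,,,
,@,@@
7) ,,,@,
,@,,@
@,,,,
,,,,,
,@@,@
8) ,@,@@
@,,,@
@,,,,
@@,,,
,,@@,
9) ,@,,,
,@,@,
,,,,,
@@@,@
,,,@,
10) ,,,,,
,,@,,
,,,@@
@@@@@
,,,@@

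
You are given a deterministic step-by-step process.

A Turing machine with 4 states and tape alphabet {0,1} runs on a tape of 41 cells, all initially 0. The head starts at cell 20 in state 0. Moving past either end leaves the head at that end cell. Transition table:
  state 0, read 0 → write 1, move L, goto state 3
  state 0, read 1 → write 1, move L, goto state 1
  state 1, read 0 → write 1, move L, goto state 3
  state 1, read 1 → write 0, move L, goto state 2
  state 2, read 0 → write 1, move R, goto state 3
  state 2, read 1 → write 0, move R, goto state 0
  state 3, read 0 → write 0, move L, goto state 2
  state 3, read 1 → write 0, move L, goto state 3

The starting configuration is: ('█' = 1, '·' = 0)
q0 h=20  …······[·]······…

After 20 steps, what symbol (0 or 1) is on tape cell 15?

0

step 0: q0 h=20  …······[·]······…
step 1: q3 h=19  …······[·]█·····…
step 2: q2 h=18  …······[·]·█····…
step 3: q3 h=19  …·····█[·]█·····…
step 4: q2 h=18  …······[█]·█····…
step 5: q0 h=19  …······[·]█·····…
step 6: q3 h=18  …······[·]██····…
step 7: q2 h=17  …······[·]·██···…
step 8: q3 h=18  …·····█[·]██····…
step 9: q2 h=17  …······[█]·██···…
step 10: q0 h=18  …······[·]██····…
step 11: q3 h=17  …······[·]███···…
step 12: q2 h=16  …······[·]·███··…
step 13: q3 h=17  …·····█[·]███···…
step 14: q2 h=16  …······[█]·███··…
step 15: q0 h=17  …······[·]███···…
step 16: q3 h=16  …······[·]████··…
step 17: q2 h=15  …······[·]·████·…
step 18: q3 h=16  …·····█[·]████··…
step 19: q2 h=15  …······[█]·████·…
step 20: q0 h=16  …······[·]████··…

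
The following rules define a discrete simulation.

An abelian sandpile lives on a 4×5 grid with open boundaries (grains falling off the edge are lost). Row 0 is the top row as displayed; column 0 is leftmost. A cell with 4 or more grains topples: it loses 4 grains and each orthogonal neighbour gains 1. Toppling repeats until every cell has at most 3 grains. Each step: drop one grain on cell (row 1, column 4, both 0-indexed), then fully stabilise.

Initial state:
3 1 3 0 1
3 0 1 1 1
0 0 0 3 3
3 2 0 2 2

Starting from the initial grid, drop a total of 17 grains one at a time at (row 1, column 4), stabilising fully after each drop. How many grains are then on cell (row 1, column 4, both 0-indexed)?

2

gen 0: 3 1 3 0 1
3 0 1 1 1
0 0 0 3 3
3 2 0 2 2
gen 1: 3 1 3 0 1
3 0 1 1 2
0 0 0 3 3
3 2 0 2 2
gen 2: 3 1 3 0 1
3 0 1 1 3
0 0 0 3 3
3 2 0 2 2
gen 3: 3 1 3 0 2
3 0 1 3 1
0 0 1 0 1
3 2 0 3 3
gen 4: 3 1 3 0 2
3 0 1 3 2
0 0 1 0 1
3 2 0 3 3
gen 5: 3 1 3 0 2
3 0 1 3 3
0 0 1 0 1
3 2 0 3 3
gen 6: 3 1 3 1 3
3 0 2 0 1
0 0 1 1 2
3 2 0 3 3
gen 7: 3 1 3 1 3
3 0 2 0 2
0 0 1 1 2
3 2 0 3 3
gen 8: 3 1 3 1 3
3 0 2 0 3
0 0 1 1 2
3 2 0 3 3
gen 9: 3 1 3 2 0
3 0 2 1 1
0 0 1 1 3
3 2 0 3 3
gen 10: 3 1 3 2 0
3 0 2 1 2
0 0 1 1 3
3 2 0 3 3
gen 11: 3 1 3 2 0
3 0 2 1 3
0 0 1 1 3
3 2 0 3 3
gen 12: 3 1 3 2 1
3 0 2 2 1
0 0 1 3 1
3 2 1 0 1
gen 13: 3 1 3 2 1
3 0 2 2 2
0 0 1 3 1
3 2 1 0 1
gen 14: 3 1 3 2 1
3 0 2 2 3
0 0 1 3 1
3 2 1 0 1
gen 15: 3 1 3 2 2
3 0 2 3 0
0 0 1 3 2
3 2 1 0 1
gen 16: 3 1 3 2 2
3 0 2 3 1
0 0 1 3 2
3 2 1 0 1
gen 17: 3 1 3 2 2
3 0 2 3 2
0 0 1 3 2
3 2 1 0 1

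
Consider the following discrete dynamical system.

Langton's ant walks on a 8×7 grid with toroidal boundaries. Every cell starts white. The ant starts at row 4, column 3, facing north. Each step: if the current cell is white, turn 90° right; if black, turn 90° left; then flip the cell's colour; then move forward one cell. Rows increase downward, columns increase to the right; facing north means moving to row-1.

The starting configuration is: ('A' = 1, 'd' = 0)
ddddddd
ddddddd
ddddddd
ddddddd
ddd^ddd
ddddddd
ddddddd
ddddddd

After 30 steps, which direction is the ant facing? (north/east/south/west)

north

[0] ddddddd
ddddddd
ddddddd
ddddddd
ddd^ddd
ddddddd
ddddddd
ddddddd
[1] ddddddd
ddddddd
ddddddd
ddddddd
dddA>dd
ddddddd
ddddddd
ddddddd
[2] ddddddd
ddddddd
ddddddd
ddddddd
dddAAdd
ddddvdd
ddddddd
ddddddd
[3] ddddddd
ddddddd
ddddddd
ddddddd
dddAAdd
ddd<Add
ddddddd
ddddddd
[4] ddddddd
ddddddd
ddddddd
ddddddd
ddd^Add
dddAAdd
ddddddd
ddddddd
[5] ddddddd
ddddddd
ddddddd
ddddddd
dd<dAdd
dddAAdd
ddddddd
ddddddd
[6] ddddddd
ddddddd
ddddddd
dd^dddd
ddAdAdd
dddAAdd
ddddddd
ddddddd
[7] ddddddd
ddddddd
ddddddd
ddA>ddd
ddAdAdd
dddAAdd
ddddddd
ddddddd
[8] ddddddd
ddddddd
ddddddd
ddAAddd
ddAvAdd
dddAAdd
ddddddd
ddddddd
[9] ddddddd
ddddddd
ddddddd
ddAAddd
dd<AAdd
dddAAdd
ddddddd
ddddddd
[10] ddddddd
ddddddd
ddddddd
ddAAddd
dddAAdd
ddvAAdd
ddddddd
ddddddd
[11] ddddddd
ddddddd
ddddddd
ddAAddd
dddAAdd
d<AAAdd
ddddddd
ddddddd
[12] ddddddd
ddddddd
ddddddd
ddAAddd
d^dAAdd
dAAAAdd
ddddddd
ddddddd
[13] ddddddd
ddddddd
ddddddd
ddAAddd
dA>AAdd
dAAAAdd
ddddddd
ddddddd
[14] ddddddd
ddddddd
ddddddd
ddAAddd
dAAAAdd
dAvAAdd
ddddddd
ddddddd
[15] ddddddd
ddddddd
ddddddd
ddAAddd
dAAAAdd
dAd>Add
ddddddd
ddddddd
[16] ddddddd
ddddddd
ddddddd
ddAAddd
dAA^Add
dAddAdd
ddddddd
ddddddd
[17] ddddddd
ddddddd
ddddddd
ddAAddd
dA<dAdd
dAddAdd
ddddddd
ddddddd
[18] ddddddd
ddddddd
ddddddd
ddAAddd
dAddAdd
dAvdAdd
ddddddd
ddddddd
[19] ddddddd
ddddddd
ddddddd
ddAAddd
dAddAdd
d<AdAdd
ddddddd
ddddddd
[20] ddddddd
ddddddd
ddddddd
ddAAddd
dAddAdd
ddAdAdd
dvddddd
ddddddd
[21] ddddddd
ddddddd
ddddddd
ddAAddd
dAddAdd
ddAdAdd
<Addddd
ddddddd
[22] ddddddd
ddddddd
ddddddd
ddAAddd
dAddAdd
^dAdAdd
AAddddd
ddddddd
[23] ddddddd
ddddddd
ddddddd
ddAAddd
dAddAdd
A>AdAdd
AAddddd
ddddddd
[24] ddddddd
ddddddd
ddddddd
ddAAddd
dAddAdd
AAAdAdd
Avddddd
ddddddd
[25] ddddddd
ddddddd
ddddddd
ddAAddd
dAddAdd
AAAdAdd
Ad>dddd
ddddddd
[26] ddddddd
ddddddd
ddddddd
ddAAddd
dAddAdd
AAAdAdd
AdAdddd
ddvdddd
[27] ddddddd
ddddddd
ddddddd
ddAAddd
dAddAdd
AAAdAdd
AdAdddd
d<Adddd
[28] ddddddd
ddddddd
ddddddd
ddAAddd
dAddAdd
AAAdAdd
A^Adddd
dAAdddd
[29] ddddddd
ddddddd
ddddddd
ddAAddd
dAddAdd
AAAdAdd
AA>dddd
dAAdddd
[30] ddddddd
ddddddd
ddddddd
ddAAddd
dAddAdd
AA^dAdd
AAddddd
dAAdddd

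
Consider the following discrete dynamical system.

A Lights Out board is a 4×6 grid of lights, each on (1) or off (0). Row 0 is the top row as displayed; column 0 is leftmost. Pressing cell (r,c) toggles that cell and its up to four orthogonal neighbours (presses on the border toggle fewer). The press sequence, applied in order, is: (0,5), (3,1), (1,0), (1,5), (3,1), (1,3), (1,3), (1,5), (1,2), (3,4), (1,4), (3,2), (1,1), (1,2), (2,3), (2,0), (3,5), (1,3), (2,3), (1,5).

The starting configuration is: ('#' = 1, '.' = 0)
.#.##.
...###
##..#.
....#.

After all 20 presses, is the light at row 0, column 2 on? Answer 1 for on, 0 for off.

0

gen 0: .#.##.
...###
##..#.
....#.
gen 1: .#.#.#
...##.
##..#.
....#.
gen 2: .#.#.#
...##.
#...#.
###.#.
gen 3: ##.#.#
##.##.
....#.
###.#.
gen 4: ##.#..
##.#.#
....##
###.#.
gen 5: ##.#..
##.#.#
.#..##
....#.
gen 6: ##....
###.##
.#.###
....#.
gen 7: ##.#..
##.#.#
.#..##
....#.
gen 8: ##.#.#
##.##.
.#..#.
....#.
gen 9: ####.#
#.#.#.
.##.#.
....#.
gen 10: ####.#
#.#.#.
.##...
...#.#
gen 11: ######
#.##.#
.##.#.
...#.#
gen 12: ######
#.##.#
.#..#.
.##..#
gen 13: #.####
.#.#.#
....#.
.##..#
gen 14: #..###
..#..#
..#.#.
.##..#
gen 15: #..###
..##.#
...#..
.###.#
gen 16: #..###
#.##.#
##.#..
####.#
gen 17: #..###
#.##.#
##.#.#
#####.
gen 18: #...##
#...##
##...#
#####.
gen 19: #...##
#..###
######
###.#.
gen 20: #...#.
#..#..
#####.
###.#.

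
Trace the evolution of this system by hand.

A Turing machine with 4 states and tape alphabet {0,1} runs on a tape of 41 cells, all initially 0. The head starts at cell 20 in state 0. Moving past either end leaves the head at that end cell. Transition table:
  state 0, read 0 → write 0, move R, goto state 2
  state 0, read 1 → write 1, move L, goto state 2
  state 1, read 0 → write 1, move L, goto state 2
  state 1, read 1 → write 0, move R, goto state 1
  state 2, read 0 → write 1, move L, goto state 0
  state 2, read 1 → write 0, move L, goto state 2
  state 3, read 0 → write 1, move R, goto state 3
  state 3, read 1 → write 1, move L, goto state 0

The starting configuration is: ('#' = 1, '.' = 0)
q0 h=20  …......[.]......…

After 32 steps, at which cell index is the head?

step 0: q0 h=20  …......[.]......…
step 1: q2 h=21  …......[.]......…
step 2: q0 h=20  …......[.]#.....…
step 3: q2 h=21  …......[#]......…
step 4: q2 h=20  …......[.]......…
step 5: q0 h=19  …......[.]#.....…
step 6: q2 h=20  …......[#]......…
step 7: q2 h=19  …......[.]......…
step 8: q0 h=18  …......[.]#.....…
step 9: q2 h=19  …......[#]......…
step 10: q2 h=18  …......[.]......…
step 11: q0 h=17  …......[.]#.....…
step 12: q2 h=18  …......[#]......…
step 13: q2 h=17  …......[.]......…
step 14: q0 h=16  …......[.]#.....…
step 15: q2 h=17  …......[#]......…
step 16: q2 h=16  …......[.]......…
step 17: q0 h=15  …......[.]#.....…
step 18: q2 h=16  …......[#]......…
step 19: q2 h=15  …......[.]......…
step 20: q0 h=14  …......[.]#.....…
step 21: q2 h=15  …......[#]......…
step 22: q2 h=14  …......[.]......…
step 23: q0 h=13  …......[.]#.....…
step 24: q2 h=14  …......[#]......…
step 25: q2 h=13  …......[.]......…
step 26: q0 h=12  …......[.]#.....…
step 27: q2 h=13  …......[#]......…
step 28: q2 h=12  …......[.]......…
step 29: q0 h=11  …......[.]#.....…
step 30: q2 h=12  …......[#]......…
step 31: q2 h=11  …......[.]......…
step 32: q0 h=10  …......[.]#.....…

10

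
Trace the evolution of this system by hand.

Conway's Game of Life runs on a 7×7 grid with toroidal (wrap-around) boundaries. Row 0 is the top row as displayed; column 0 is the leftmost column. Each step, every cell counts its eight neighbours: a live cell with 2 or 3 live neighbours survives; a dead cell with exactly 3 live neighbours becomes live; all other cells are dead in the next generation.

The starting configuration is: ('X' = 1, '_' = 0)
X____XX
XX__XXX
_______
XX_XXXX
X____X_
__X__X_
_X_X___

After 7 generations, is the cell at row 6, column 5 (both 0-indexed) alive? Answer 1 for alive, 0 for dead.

k=0  X____XX
XX__XXX
_______
XX_XXXX
X____X_
__X__X_
_X_X___
k=1  __X____
_X__X__
__XX___
XX__XX_
X_XX___
_XX_X_X
XXX_XX_
k=2  X_X_XX_
_X_____
X_XX_X_
X___X_X
_______
____X_X
X___XXX
k=3  X__XX__
X____X_
X_XXXX_
XX_XXXX
X_____X
X___X_X
XX_____
k=4  X___X__
X_X__X_
__X____
_______
___X___
_____X_
_X_XXX_
k=5  X_X____
___X__X
_X_____
_______
_______
__XX_X_
___X_XX
k=6  X_XXXX_
XXX____
_______
_______
_______
__XX_XX
_X_X_XX
k=7  _____X_
X_X_X_X
_X_____
_______
_______
X_XX_XX
_X_____

0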